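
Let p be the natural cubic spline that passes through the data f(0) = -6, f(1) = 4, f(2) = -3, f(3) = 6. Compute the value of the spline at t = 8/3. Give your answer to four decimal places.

1.4000

Write σ_i for p''(x_i). With h_i = 1, 1, 1 and divided differences Δ_i = 10, -7, 9, the continuity of p' gives the tridiagonal system
  1·σ_0 + 4·σ_1 + 1·σ_2 = 6(Δ_1 - Δ_0) = -102
  1·σ_1 + 4·σ_2 + 1·σ_3 = 6(Δ_2 - Δ_1) = 96
Natural end conditions: σ_0 = σ_3 = 0.
Forward elimination and back-substitution give σ_0 = 0, σ_1 = -168/5, σ_2 = 162/5, σ_3 = 0.
On [2, 3], p(t) = -3 - 9/5·(t - 2) + 81/5·(t - 2)² - 27/5·(t - 2)³.
With (t - 2) = 2/3: p(8/3) = 7/5.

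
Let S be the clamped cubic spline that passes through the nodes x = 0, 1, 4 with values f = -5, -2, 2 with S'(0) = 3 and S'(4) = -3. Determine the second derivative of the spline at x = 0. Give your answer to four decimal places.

With M_i denoting the second derivative at x_i, h_i = 1, 3, and Δ_i = (y_(i+1) − y_i)/h_i = 3, 4/3:
  1·M_0 + 8·M_1 + 3·M_2 = 6(Δ_1 - Δ_0) = -10
Clamped end conditions give two more equations: 2h_0·M_0 + h_0·M_1 = 6(Δ_0 - S'(0)) = 0 and h_1·M_1 + 2h_1·M_2 = 6(S'(4) - Δ_1) = -26.
Solving the tridiagonal system: M_0 = -1/4, M_1 = 1/2, M_2 = -55/12.

-0.2500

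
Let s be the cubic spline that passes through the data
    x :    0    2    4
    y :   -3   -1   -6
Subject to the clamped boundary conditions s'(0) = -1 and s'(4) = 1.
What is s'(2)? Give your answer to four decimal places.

Put M_i = s'' at the i-th knot. Here h = (2, 2) and Δ = (1, -5/2), so the interior equations h_(i-1)·M_(i-1) + 2(h_(i-1)+h_i)·M_i + h_i·M_(i+1) = 6(Δ_i − Δ_(i-1)) read
  2·M_0 + 8·M_1 + 2·M_2 = 6(Δ_1 - Δ_0) = -21
Clamped end conditions give two more equations: 2h_0·M_0 + h_0·M_1 = 6(Δ_0 - s'(0)) = 12 and h_1·M_1 + 2h_1·M_2 = 6(s'(4) - Δ_1) = 21.
Hence M_0 = 49/8, M_1 = -25/4, M_2 = 67/8.
On [2, 4], s'(x) = b_1 + 2c_1·(x - 2) + 3d_1·(x - 2)² with b_1 = Δ_1 - h_1(2M_1 + M_2)/6 = -9/8, c_1 = M_1/2 = -25/8, d_1 = (M_2 - M_1)/(6h_1) = 39/32. So s'(2) = -9/8.

-1.1250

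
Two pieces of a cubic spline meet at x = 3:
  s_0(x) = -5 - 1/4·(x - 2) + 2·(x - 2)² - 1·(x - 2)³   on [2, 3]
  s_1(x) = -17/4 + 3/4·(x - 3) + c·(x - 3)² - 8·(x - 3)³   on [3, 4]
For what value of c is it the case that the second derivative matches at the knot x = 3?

-1

s_0''(x) = 4 - 6·(x - 2), so s_0''(3) = -2. On the right, s_1''(3) = 2c, so c = -1.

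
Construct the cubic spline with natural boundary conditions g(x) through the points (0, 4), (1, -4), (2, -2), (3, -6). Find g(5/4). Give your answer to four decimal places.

-3.9750

Write M_i for g''(x_i). With h_i = 1, 1, 1 and divided differences Δ_i = -8, 2, -4, the continuity of g' gives the tridiagonal system
  1·M_0 + 4·M_1 + 1·M_2 = 6(Δ_1 - Δ_0) = 60
  1·M_1 + 4·M_2 + 1·M_3 = 6(Δ_2 - Δ_1) = -36
Natural end conditions: M_0 = M_3 = 0.
Forward elimination and back-substitution give M_0 = 0, M_1 = 92/5, M_2 = -68/5, M_3 = 0.
On [1, 2], g(x) = -4 - 28/15·(x - 1) + 46/5·(x - 1)² - 16/3·(x - 1)³.
With (x - 1) = 1/4: g(5/4) = -159/40.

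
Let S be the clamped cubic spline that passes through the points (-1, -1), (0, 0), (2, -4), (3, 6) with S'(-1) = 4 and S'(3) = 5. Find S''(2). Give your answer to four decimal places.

18.9143

Write m_i for S''(x_i). With h_i = 1, 2, 1 and divided differences Δ_i = 1, -2, 10, the continuity of S' gives the tridiagonal system
  1·m_0 + 6·m_1 + 2·m_2 = 6(Δ_1 - Δ_0) = -18
  2·m_1 + 6·m_2 + 1·m_3 = 6(Δ_2 - Δ_1) = 72
Clamped end conditions give two more equations: 2h_0·m_0 + h_0·m_1 = 6(Δ_0 - S'(-1)) = -18 and h_2·m_2 + 2h_2·m_3 = 6(S'(3) - Δ_2) = -30.
Solving the tridiagonal system: m_0 = -166/35, m_1 = -298/35, m_2 = 662/35, m_3 = -856/35.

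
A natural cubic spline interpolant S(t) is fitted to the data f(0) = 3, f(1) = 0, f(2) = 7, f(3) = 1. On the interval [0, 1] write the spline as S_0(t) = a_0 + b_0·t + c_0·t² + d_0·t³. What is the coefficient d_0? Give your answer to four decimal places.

3.5333

Put σ_i = S'' at the i-th knot. Here h = (1, 1, 1) and Δ = (-3, 7, -6), so the interior equations h_(i-1)·σ_(i-1) + 2(h_(i-1)+h_i)·σ_i + h_i·σ_(i+1) = 6(Δ_i − Δ_(i-1)) read
  1·σ_0 + 4·σ_1 + 1·σ_2 = 6(Δ_1 - Δ_0) = 60
  1·σ_1 + 4·σ_2 + 1·σ_3 = 6(Δ_2 - Δ_1) = -78
Natural end conditions: σ_0 = σ_3 = 0.
Forward elimination and back-substitution give σ_0 = 0, σ_1 = 106/5, σ_2 = -124/5, σ_3 = 0.
On [0, 1], with S_0(t) = a_0 + b_0·t + c_0·t² + d_0·t³: c_0 = σ_0/2 = 0, d_0 = (σ_1 - σ_0)/(6h_0) = 53/15, b_0 = Δ_0 - h_0(2σ_0 + σ_1)/6 = -98/15.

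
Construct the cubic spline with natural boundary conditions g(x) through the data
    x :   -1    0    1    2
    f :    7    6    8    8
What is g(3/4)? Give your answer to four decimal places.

7.5219

Write M_i for g''(x_i). With h_i = 1, 1, 1 and divided differences Δ_i = -1, 2, 0, the continuity of g' gives the tridiagonal system
  1·M_0 + 4·M_1 + 1·M_2 = 6(Δ_1 - Δ_0) = 18
  1·M_1 + 4·M_2 + 1·M_3 = 6(Δ_2 - Δ_1) = -12
Natural end conditions: M_0 = M_3 = 0.
Solving: M_0 = 0, M_1 = 28/5, M_2 = -22/5, M_3 = 0.
On [0, 1], g(x) = 6 + 13/15·x + 14/5·x² - 5/3·x³.
With x = 3/4: g(3/4) = 2407/320.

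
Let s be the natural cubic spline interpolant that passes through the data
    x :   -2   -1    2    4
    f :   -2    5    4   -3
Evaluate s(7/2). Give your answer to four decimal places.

-1.2060

With m_i denoting the second derivative at x_i, h_i = 1, 3, 2, and Δ_i = (y_(i+1) − y_i)/h_i = 7, -1/3, -7/2:
  1·m_0 + 8·m_1 + 3·m_2 = 6(Δ_1 - Δ_0) = -44
  3·m_1 + 10·m_2 + 2·m_3 = 6(Δ_2 - Δ_1) = -19
Natural end conditions: m_0 = m_3 = 0.
Hence m_0 = 0, m_1 = -383/71, m_2 = -20/71, m_3 = 0.
On [2, 4], s(x) = 4 - 1411/426·(x - 2) - 10/71·(x - 2)² + 5/213·(x - 2)³.
With (x - 2) = 3/2: s(7/2) = -685/568.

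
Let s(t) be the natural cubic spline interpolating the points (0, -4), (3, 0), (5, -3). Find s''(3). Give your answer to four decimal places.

Let M_i = s''(x_i). Step sizes h_i = 3, 2; slopes of the chords Δ_i = (y_(i+1) - y_i)/h_i = 4/3, -3/2.
  3·M_0 + 10·M_1 + 2·M_2 = 6(Δ_1 - Δ_0) = -17
Natural end conditions: M_0 = M_2 = 0.
Solving the tridiagonal system: M_0 = 0, M_1 = -17/10, M_2 = 0.

-1.7000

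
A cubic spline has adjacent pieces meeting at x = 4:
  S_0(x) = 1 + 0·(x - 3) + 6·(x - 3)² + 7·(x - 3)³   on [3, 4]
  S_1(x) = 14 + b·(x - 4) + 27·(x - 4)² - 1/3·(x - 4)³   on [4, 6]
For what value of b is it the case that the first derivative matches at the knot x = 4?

S_0'(x) = 0 + 12·(x - 3) + 21·(x - 3)², so S_0'(4) = 33. On the right, S_1'(4) = b, so b = 33.

33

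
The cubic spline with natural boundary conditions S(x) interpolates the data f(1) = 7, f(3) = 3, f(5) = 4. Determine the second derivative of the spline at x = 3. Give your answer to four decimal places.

1.8750

With M_i denoting the second derivative at x_i, h_i = 2, 2, and Δ_i = (y_(i+1) − y_i)/h_i = -2, 1/2:
  2·M_0 + 8·M_1 + 2·M_2 = 6(Δ_1 - Δ_0) = 15
Natural end conditions: M_0 = M_2 = 0.
Solving: M_0 = 0, M_1 = 15/8, M_2 = 0.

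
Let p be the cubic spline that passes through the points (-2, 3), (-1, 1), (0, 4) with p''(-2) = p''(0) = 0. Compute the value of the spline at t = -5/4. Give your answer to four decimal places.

1.0898

Let M_i = p''(x_i). Step sizes h_i = 1, 1; slopes of the chords Δ_i = (y_(i+1) - y_i)/h_i = -2, 3.
  1·M_0 + 4·M_1 + 1·M_2 = 6(Δ_1 - Δ_0) = 30
Natural end conditions: M_0 = M_2 = 0.
Solving: M_0 = 0, M_1 = 15/2, M_2 = 0.
On [-2, -1], p(t) = 3 - 13/4·(t + 2) + 0·(t + 2)² + 5/4·(t + 2)³.
With (t + 2) = 3/4: p(-5/4) = 279/256.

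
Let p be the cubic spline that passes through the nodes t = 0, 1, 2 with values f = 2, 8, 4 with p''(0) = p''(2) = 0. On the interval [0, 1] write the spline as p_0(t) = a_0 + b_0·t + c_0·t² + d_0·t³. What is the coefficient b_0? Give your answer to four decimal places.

With M_i denoting the second derivative at x_i, h_i = 1, 1, and Δ_i = (y_(i+1) − y_i)/h_i = 6, -4:
  1·M_0 + 4·M_1 + 1·M_2 = 6(Δ_1 - Δ_0) = -60
Natural end conditions: M_0 = M_2 = 0.
Solving the tridiagonal system: M_0 = 0, M_1 = -15, M_2 = 0.
On [0, 1], with p_0(t) = a_0 + b_0·t + c_0·t² + d_0·t³: c_0 = M_0/2 = 0, d_0 = (M_1 - M_0)/(6h_0) = -5/2, b_0 = Δ_0 - h_0(2M_0 + M_1)/6 = 17/2.

8.5000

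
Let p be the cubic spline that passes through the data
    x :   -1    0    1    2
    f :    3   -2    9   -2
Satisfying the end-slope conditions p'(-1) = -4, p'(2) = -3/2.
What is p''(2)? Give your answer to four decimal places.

Write M_i for p''(x_i). With h_i = 1, 1, 1 and divided differences Δ_i = -5, 11, -11, the continuity of p' gives the tridiagonal system
  1·M_0 + 4·M_1 + 1·M_2 = 6(Δ_1 - Δ_0) = 96
  1·M_1 + 4·M_2 + 1·M_3 = 6(Δ_2 - Δ_1) = -132
Clamped end conditions give two more equations: 2h_0·M_0 + h_0·M_1 = 6(Δ_0 - p'(-1)) = -6 and h_2·M_2 + 2h_2·M_3 = 6(p'(2) - Δ_2) = 57.
Solving: M_0 = -383/15, M_1 = 676/15, M_2 = -881/15, M_3 = 868/15.

57.8667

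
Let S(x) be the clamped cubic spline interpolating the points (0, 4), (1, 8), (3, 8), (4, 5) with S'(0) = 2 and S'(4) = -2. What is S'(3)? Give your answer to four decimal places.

-2.9714

Write M_i for S''(x_i). With h_i = 1, 2, 1 and divided differences Δ_i = 4, 0, -3, the continuity of S' gives the tridiagonal system
  1·M_0 + 6·M_1 + 2·M_2 = 6(Δ_1 - Δ_0) = -24
  2·M_1 + 6·M_2 + 1·M_3 = 6(Δ_2 - Δ_1) = -18
Clamped end conditions give two more equations: 2h_0·M_0 + h_0·M_1 = 6(Δ_0 - S'(0)) = 12 and h_2·M_2 + 2h_2·M_3 = 6(S'(4) - Δ_2) = 6.
Hence M_0 = 292/35, M_1 = -164/35, M_2 = -74/35, M_3 = 142/35.
On [3, 4], S'(x) = b_2 + 2c_2·(x - 3) + 3d_2·(x - 3)² with b_2 = Δ_2 - h_2(2M_2 + M_3)/6 = -104/35, c_2 = M_2/2 = -37/35, d_2 = (M_3 - M_2)/(6h_2) = 36/35. So S'(3) = -104/35.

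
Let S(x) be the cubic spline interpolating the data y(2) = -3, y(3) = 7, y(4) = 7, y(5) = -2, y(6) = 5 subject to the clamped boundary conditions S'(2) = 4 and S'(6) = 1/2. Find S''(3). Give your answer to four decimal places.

-16.8929

Let m_i = S''(x_i). Step sizes h_i = 1, 1, 1, 1; slopes of the chords Δ_i = (y_(i+1) - y_i)/h_i = 10, 0, -9, 7.
  1·m_0 + 4·m_1 + 1·m_2 = 6(Δ_1 - Δ_0) = -60
  1·m_1 + 4·m_2 + 1·m_3 = 6(Δ_2 - Δ_1) = -54
  1·m_2 + 4·m_3 + 1·m_4 = 6(Δ_3 - Δ_2) = 96
Clamped end conditions give two more equations: 2h_0·m_0 + h_0·m_1 = 6(Δ_0 - S'(2)) = 36 and h_3·m_3 + 2h_3·m_4 = 6(S'(6) - Δ_3) = -39.
Solving the tridiagonal system: m_0 = 1481/56, m_1 = -473/28, m_2 = -151/8, m_3 = 1075/28, m_4 = -2167/56.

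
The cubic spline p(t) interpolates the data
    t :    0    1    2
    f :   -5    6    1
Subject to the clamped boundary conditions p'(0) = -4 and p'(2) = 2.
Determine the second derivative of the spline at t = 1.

-54

Put M_i = p'' at the i-th knot. Here h = (1, 1) and Δ = (11, -5), so the interior equations h_(i-1)·M_(i-1) + 2(h_(i-1)+h_i)·M_i + h_i·M_(i+1) = 6(Δ_i − Δ_(i-1)) read
  1·M_0 + 4·M_1 + 1·M_2 = 6(Δ_1 - Δ_0) = -96
Clamped end conditions give two more equations: 2h_0·M_0 + h_0·M_1 = 6(Δ_0 - p'(0)) = 90 and h_1·M_1 + 2h_1·M_2 = 6(p'(2) - Δ_1) = 42.
Solving the tridiagonal system: M_0 = 72, M_1 = -54, M_2 = 48.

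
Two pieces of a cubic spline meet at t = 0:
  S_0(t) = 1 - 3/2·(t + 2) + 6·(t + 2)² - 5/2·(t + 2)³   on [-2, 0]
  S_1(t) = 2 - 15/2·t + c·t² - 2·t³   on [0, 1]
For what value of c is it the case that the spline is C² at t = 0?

-9

S_0''(t) = 12 - 15·(t + 2), so S_0''(0) = -18. On the right, S_1''(0) = 2c, so c = -9.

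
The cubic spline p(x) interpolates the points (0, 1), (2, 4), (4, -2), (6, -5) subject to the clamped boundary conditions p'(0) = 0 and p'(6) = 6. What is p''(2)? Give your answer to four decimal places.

With M_i denoting the second derivative at x_i, h_i = 2, 2, 2, and Δ_i = (y_(i+1) − y_i)/h_i = 3/2, -3, -3/2:
  2·M_0 + 8·M_1 + 2·M_2 = 6(Δ_1 - Δ_0) = -27
  2·M_1 + 8·M_2 + 2·M_3 = 6(Δ_2 - Δ_1) = 9
Clamped end conditions give two more equations: 2h_0·M_0 + h_0·M_1 = 6(Δ_0 - p'(0)) = 9 and h_2·M_2 + 2h_2·M_3 = 6(p'(6) - Δ_2) = 45.
Hence M_0 = 22/5, M_1 = -43/10, M_2 = -7/10, M_3 = 58/5.

-4.3000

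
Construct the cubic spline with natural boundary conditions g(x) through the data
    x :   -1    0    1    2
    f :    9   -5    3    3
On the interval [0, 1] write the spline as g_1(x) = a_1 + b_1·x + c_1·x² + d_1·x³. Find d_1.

Put σ_i = g'' at the i-th knot. Here h = (1, 1, 1) and Δ = (-14, 8, 0), so the interior equations h_(i-1)·σ_(i-1) + 2(h_(i-1)+h_i)·σ_i + h_i·σ_(i+1) = 6(Δ_i − Δ_(i-1)) read
  1·σ_0 + 4·σ_1 + 1·σ_2 = 6(Δ_1 - Δ_0) = 132
  1·σ_1 + 4·σ_2 + 1·σ_3 = 6(Δ_2 - Δ_1) = -48
Natural end conditions: σ_0 = σ_3 = 0.
Hence σ_0 = 0, σ_1 = 192/5, σ_2 = -108/5, σ_3 = 0.
On [0, 1], with g_1(x) = a_1 + b_1·x + c_1·x² + d_1·x³: c_1 = σ_1/2 = 96/5, d_1 = (σ_2 - σ_1)/(6h_1) = -10, b_1 = Δ_1 - h_1(2σ_1 + σ_2)/6 = -6/5.

-10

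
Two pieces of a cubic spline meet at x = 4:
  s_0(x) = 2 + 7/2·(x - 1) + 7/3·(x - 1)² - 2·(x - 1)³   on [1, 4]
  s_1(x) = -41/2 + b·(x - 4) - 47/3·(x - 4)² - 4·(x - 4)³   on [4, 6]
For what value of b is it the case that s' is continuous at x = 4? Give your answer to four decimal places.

-36.5000

s_0'(x) = 7/2 + 14/3·(x - 1) - 6·(x - 1)², so s_0'(4) = -73/2. On the right, s_1'(4) = b, so b = -73/2.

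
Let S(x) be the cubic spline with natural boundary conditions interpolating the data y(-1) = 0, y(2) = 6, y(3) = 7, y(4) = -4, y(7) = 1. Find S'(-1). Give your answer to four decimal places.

Let M_i = S''(x_i). Step sizes h_i = 3, 1, 1, 3; slopes of the chords Δ_i = (y_(i+1) - y_i)/h_i = 2, 1, -11, 5/3.
  3·M_0 + 8·M_1 + 1·M_2 = 6(Δ_1 - Δ_0) = -6
  1·M_1 + 4·M_2 + 1·M_3 = 6(Δ_2 - Δ_1) = -72
  1·M_2 + 8·M_3 + 3·M_4 = 6(Δ_3 - Δ_2) = 76
Natural end conditions: M_0 = M_4 = 0.
Forward elimination and back-substitution give M_0 = 0, M_1 = 233/120, M_2 = -323/15, M_3 = 1463/120, M_4 = 0.
On [-1, 2], S'(x) = b_0 + 2c_0·(x + 1) + 3d_0·(x + 1)² with b_0 = Δ_0 - h_0(2M_0 + M_1)/6 = 247/240, c_0 = M_0/2 = 0, d_0 = (M_1 - M_0)/(6h_0) = 233/2160. So S'(-1) = 247/240.

1.0292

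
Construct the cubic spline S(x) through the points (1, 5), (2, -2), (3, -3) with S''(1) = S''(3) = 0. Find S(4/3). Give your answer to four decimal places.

Put m_i = S'' at the i-th knot. Here h = (1, 1) and Δ = (-7, -1), so the interior equations h_(i-1)·m_(i-1) + 2(h_(i-1)+h_i)·m_i + h_i·m_(i+1) = 6(Δ_i − Δ_(i-1)) read
  1·m_0 + 4·m_1 + 1·m_2 = 6(Δ_1 - Δ_0) = 36
Natural end conditions: m_0 = m_2 = 0.
Hence m_0 = 0, m_1 = 9, m_2 = 0.
On [1, 2], S(x) = 5 - 17/2·(x - 1) + 0·(x - 1)² + 3/2·(x - 1)³.
With (x - 1) = 1/3: S(4/3) = 20/9.

2.2222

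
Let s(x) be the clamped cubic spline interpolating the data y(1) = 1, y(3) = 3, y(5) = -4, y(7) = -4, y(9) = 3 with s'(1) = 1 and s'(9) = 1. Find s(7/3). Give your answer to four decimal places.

3.0317

Write σ_i for s''(x_i). With h_i = 2, 2, 2, 2 and divided differences Δ_i = 1, -7/2, 0, 7/2, the continuity of s' gives the tridiagonal system
  2·σ_0 + 8·σ_1 + 2·σ_2 = 6(Δ_1 - Δ_0) = -27
  2·σ_1 + 8·σ_2 + 2·σ_3 = 6(Δ_2 - Δ_1) = 21
  2·σ_2 + 8·σ_3 + 2·σ_4 = 6(Δ_3 - Δ_2) = 21
Clamped end conditions give two more equations: 2h_0·σ_0 + h_0·σ_1 = 6(Δ_0 - s'(1)) = 0 and h_3·σ_3 + 2h_3·σ_4 = 6(s'(9) - Δ_3) = -15.
Hence σ_0 = 33/14, σ_1 = -33/7, σ_2 = 3, σ_3 = 45/14, σ_4 = -75/14.
On [1, 3], s(x) = 1 + 1·(x - 1) + 33/28·(x - 1)² - 33/56·(x - 1)³.
With (x - 1) = 4/3: s(7/3) = 191/63.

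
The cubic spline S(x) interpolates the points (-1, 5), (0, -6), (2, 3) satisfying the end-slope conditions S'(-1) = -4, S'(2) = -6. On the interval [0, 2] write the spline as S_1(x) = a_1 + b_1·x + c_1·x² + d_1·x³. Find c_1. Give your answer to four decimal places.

Put m_i = S'' at the i-th knot. Here h = (1, 2) and Δ = (-11, 9/2), so the interior equations h_(i-1)·m_(i-1) + 2(h_(i-1)+h_i)·m_i + h_i·m_(i+1) = 6(Δ_i − Δ_(i-1)) read
  1·m_0 + 6·m_1 + 2·m_2 = 6(Δ_1 - Δ_0) = 93
Clamped end conditions give two more equations: 2h_0·m_0 + h_0·m_1 = 6(Δ_0 - S'(-1)) = -42 and h_1·m_1 + 2h_1·m_2 = 6(S'(2) - Δ_1) = -63.
Solving: m_0 = -223/6, m_1 = 97/3, m_2 = -383/12.
On [0, 2], with S_1(x) = a_1 + b_1·x + c_1·x² + d_1·x³: c_1 = m_1/2 = 97/6, d_1 = (m_2 - m_1)/(6h_1) = -257/48, b_1 = Δ_1 - h_1(2m_1 + m_2)/6 = -77/12.

16.1667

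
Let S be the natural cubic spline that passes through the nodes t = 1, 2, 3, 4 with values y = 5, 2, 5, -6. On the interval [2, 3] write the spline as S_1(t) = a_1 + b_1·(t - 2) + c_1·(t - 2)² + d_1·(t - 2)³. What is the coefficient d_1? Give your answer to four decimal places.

-6.6667

Let M_i = S''(x_i). Step sizes h_i = 1, 1, 1; slopes of the chords Δ_i = (y_(i+1) - y_i)/h_i = -3, 3, -11.
  1·M_0 + 4·M_1 + 1·M_2 = 6(Δ_1 - Δ_0) = 36
  1·M_1 + 4·M_2 + 1·M_3 = 6(Δ_2 - Δ_1) = -84
Natural end conditions: M_0 = M_3 = 0.
Solving the tridiagonal system: M_0 = 0, M_1 = 76/5, M_2 = -124/5, M_3 = 0.
On [2, 3], with S_1(t) = a_1 + b_1·(t - 2) + c_1·(t - 2)² + d_1·(t - 2)³: c_1 = M_1/2 = 38/5, d_1 = (M_2 - M_1)/(6h_1) = -20/3, b_1 = Δ_1 - h_1(2M_1 + M_2)/6 = 31/15.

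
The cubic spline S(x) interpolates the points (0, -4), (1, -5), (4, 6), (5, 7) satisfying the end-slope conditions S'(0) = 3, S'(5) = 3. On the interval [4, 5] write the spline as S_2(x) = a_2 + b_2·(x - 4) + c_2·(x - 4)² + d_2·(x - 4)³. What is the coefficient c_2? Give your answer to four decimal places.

Write σ_i for S''(x_i). With h_i = 1, 3, 1 and divided differences Δ_i = -1, 11/3, 1, the continuity of S' gives the tridiagonal system
  1·σ_0 + 8·σ_1 + 3·σ_2 = 6(Δ_1 - Δ_0) = 28
  3·σ_1 + 8·σ_2 + 1·σ_3 = 6(Δ_2 - Δ_1) = -16
Clamped end conditions give two more equations: 2h_0·σ_0 + h_0·σ_1 = 6(Δ_0 - S'(0)) = -24 and h_2·σ_2 + 2h_2·σ_3 = 6(S'(5) - Δ_2) = 12.
Solving: σ_0 = -1000/63, σ_1 = 488/63, σ_2 = -380/63, σ_3 = 568/63.
On [4, 5], with S_2(x) = a_2 + b_2·(x - 4) + c_2·(x - 4)² + d_2·(x - 4)³: c_2 = σ_2/2 = -190/63, d_2 = (σ_3 - σ_2)/(6h_2) = 158/63, b_2 = Δ_2 - h_2(2σ_2 + σ_3)/6 = 95/63.

-3.0159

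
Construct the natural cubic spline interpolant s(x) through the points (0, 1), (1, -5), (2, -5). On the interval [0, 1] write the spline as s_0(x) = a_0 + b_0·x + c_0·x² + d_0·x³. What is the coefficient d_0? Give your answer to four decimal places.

1.5000

Let M_i = s''(x_i). Step sizes h_i = 1, 1; slopes of the chords Δ_i = (y_(i+1) - y_i)/h_i = -6, 0.
  1·M_0 + 4·M_1 + 1·M_2 = 6(Δ_1 - Δ_0) = 36
Natural end conditions: M_0 = M_2 = 0.
Solving: M_0 = 0, M_1 = 9, M_2 = 0.
On [0, 1], with s_0(x) = a_0 + b_0·x + c_0·x² + d_0·x³: c_0 = M_0/2 = 0, d_0 = (M_1 - M_0)/(6h_0) = 3/2, b_0 = Δ_0 - h_0(2M_0 + M_1)/6 = -15/2.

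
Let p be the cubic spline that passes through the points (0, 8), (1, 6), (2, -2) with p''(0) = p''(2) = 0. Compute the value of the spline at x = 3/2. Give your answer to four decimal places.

Put M_i = p'' at the i-th knot. Here h = (1, 1) and Δ = (-2, -8), so the interior equations h_(i-1)·M_(i-1) + 2(h_(i-1)+h_i)·M_i + h_i·M_(i+1) = 6(Δ_i − Δ_(i-1)) read
  1·M_0 + 4·M_1 + 1·M_2 = 6(Δ_1 - Δ_0) = -36
Natural end conditions: M_0 = M_2 = 0.
Forward elimination and back-substitution give M_0 = 0, M_1 = -9, M_2 = 0.
On [1, 2], p(x) = 6 - 5·(x - 1) - 9/2·(x - 1)² + 3/2·(x - 1)³.
With (x - 1) = 1/2: p(3/2) = 41/16.

2.5625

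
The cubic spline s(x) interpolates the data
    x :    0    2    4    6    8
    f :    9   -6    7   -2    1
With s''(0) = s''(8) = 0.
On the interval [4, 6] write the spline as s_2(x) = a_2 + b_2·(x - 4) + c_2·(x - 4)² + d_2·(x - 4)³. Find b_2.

Write M_i for s''(x_i). With h_i = 2, 2, 2, 2 and divided differences Δ_i = -15/2, 13/2, -9/2, 3/2, the continuity of s' gives the tridiagonal system
  2·M_0 + 8·M_1 + 2·M_2 = 6(Δ_1 - Δ_0) = 84
  2·M_1 + 8·M_2 + 2·M_3 = 6(Δ_2 - Δ_1) = -66
  2·M_2 + 8·M_3 + 2·M_4 = 6(Δ_3 - Δ_2) = 36
Natural end conditions: M_0 = M_4 = 0.
Solving: M_0 = 0, M_1 = 195/14, M_2 = -96/7, M_3 = 111/14, M_4 = 0.
On [4, 6], with s_2(x) = a_2 + b_2·(x - 4) + c_2·(x - 4)² + d_2·(x - 4)³: c_2 = M_2/2 = -48/7, d_2 = (M_3 - M_2)/(6h_2) = 101/56, b_2 = Δ_2 - h_2(2M_2 + M_3)/6 = 2.

2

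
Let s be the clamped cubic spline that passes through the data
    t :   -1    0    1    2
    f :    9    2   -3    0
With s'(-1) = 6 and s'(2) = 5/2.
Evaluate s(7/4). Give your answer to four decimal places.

-0.7953

Put σ_i = s'' at the i-th knot. Here h = (1, 1, 1) and Δ = (-7, -5, 3), so the interior equations h_(i-1)·σ_(i-1) + 2(h_(i-1)+h_i)·σ_i + h_i·σ_(i+1) = 6(Δ_i − Δ_(i-1)) read
  1·σ_0 + 4·σ_1 + 1·σ_2 = 6(Δ_1 - Δ_0) = 12
  1·σ_1 + 4·σ_2 + 1·σ_3 = 6(Δ_2 - Δ_1) = 48
Clamped end conditions give two more equations: 2h_0·σ_0 + h_0·σ_1 = 6(Δ_0 - s'(-1)) = -78 and h_2·σ_2 + 2h_2·σ_3 = 6(s'(2) - Δ_2) = -3.
Hence σ_0 = -671/15, σ_1 = 172/15, σ_2 = 163/15, σ_3 = -104/15.
On [1, 2], s(t) = -3 + 8/15·(t - 1) + 163/30·(t - 1)² - 89/30·(t - 1)³.
With (t - 1) = 3/4: s(7/4) = -509/640.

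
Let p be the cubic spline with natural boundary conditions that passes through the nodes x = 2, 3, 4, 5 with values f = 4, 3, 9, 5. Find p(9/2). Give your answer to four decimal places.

8.1750

Put M_i = p'' at the i-th knot. Here h = (1, 1, 1) and Δ = (-1, 6, -4), so the interior equations h_(i-1)·M_(i-1) + 2(h_(i-1)+h_i)·M_i + h_i·M_(i+1) = 6(Δ_i − Δ_(i-1)) read
  1·M_0 + 4·M_1 + 1·M_2 = 6(Δ_1 - Δ_0) = 42
  1·M_1 + 4·M_2 + 1·M_3 = 6(Δ_2 - Δ_1) = -60
Natural end conditions: M_0 = M_3 = 0.
Solving: M_0 = 0, M_1 = 76/5, M_2 = -94/5, M_3 = 0.
On [4, 5], p(x) = 9 + 34/15·(x - 4) - 47/5·(x - 4)² + 47/15·(x - 4)³.
With (x - 4) = 1/2: p(9/2) = 327/40.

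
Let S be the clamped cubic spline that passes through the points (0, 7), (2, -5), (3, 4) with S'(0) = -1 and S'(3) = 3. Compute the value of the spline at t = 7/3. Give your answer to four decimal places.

-2.1235

With M_i denoting the second derivative at x_i, h_i = 2, 1, and Δ_i = (y_(i+1) − y_i)/h_i = -6, 9:
  2·M_0 + 6·M_1 + 1·M_2 = 6(Δ_1 - Δ_0) = 90
Clamped end conditions give two more equations: 2h_0·M_0 + h_0·M_1 = 6(Δ_0 - S'(0)) = -30 and h_1·M_1 + 2h_1·M_2 = 6(S'(3) - Δ_1) = -36.
Solving the tridiagonal system: M_0 = -127/6, M_1 = 82/3, M_2 = -95/3.
On [2, 3], S(t) = -5 + 31/6·(t - 2) + 41/3·(t - 2)² - 59/6·(t - 2)³.
With (t - 2) = 1/3: S(7/3) = -172/81.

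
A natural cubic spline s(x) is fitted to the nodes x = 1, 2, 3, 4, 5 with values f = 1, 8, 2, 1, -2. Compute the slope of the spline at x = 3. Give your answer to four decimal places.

-4.8750

Write M_i for s''(x_i). With h_i = 1, 1, 1, 1 and divided differences Δ_i = 7, -6, -1, -3, the continuity of s' gives the tridiagonal system
  1·M_0 + 4·M_1 + 1·M_2 = 6(Δ_1 - Δ_0) = -78
  1·M_1 + 4·M_2 + 1·M_3 = 6(Δ_2 - Δ_1) = 30
  1·M_2 + 4·M_3 + 1·M_4 = 6(Δ_3 - Δ_2) = -12
Natural end conditions: M_0 = M_4 = 0.
Solving: M_0 = 0, M_1 = -93/4, M_2 = 15, M_3 = -27/4, M_4 = 0.
On [3, 4], s'(x) = b_2 + 2c_2·(x - 3) + 3d_2·(x - 3)² with b_2 = Δ_2 - h_2(2M_2 + M_3)/6 = -39/8, c_2 = M_2/2 = 15/2, d_2 = (M_3 - M_2)/(6h_2) = -29/8. So s'(3) = -39/8.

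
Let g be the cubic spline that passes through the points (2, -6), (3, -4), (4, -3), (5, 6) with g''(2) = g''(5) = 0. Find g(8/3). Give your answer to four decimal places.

Write M_i for g''(x_i). With h_i = 1, 1, 1 and divided differences Δ_i = 2, 1, 9, the continuity of g' gives the tridiagonal system
  1·M_0 + 4·M_1 + 1·M_2 = 6(Δ_1 - Δ_0) = -6
  1·M_1 + 4·M_2 + 1·M_3 = 6(Δ_2 - Δ_1) = 48
Natural end conditions: M_0 = M_3 = 0.
Forward elimination and back-substitution give M_0 = 0, M_1 = -24/5, M_2 = 66/5, M_3 = 0.
On [2, 3], g(t) = -6 + 14/5·(t - 2) + 0·(t - 2)² - 4/5·(t - 2)³.
With (t - 2) = 2/3: g(8/3) = -118/27.

-4.3704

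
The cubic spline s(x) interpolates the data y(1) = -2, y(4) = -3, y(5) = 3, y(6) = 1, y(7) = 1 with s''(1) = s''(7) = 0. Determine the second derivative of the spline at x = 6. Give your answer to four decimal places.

Let σ_i = s''(x_i). Step sizes h_i = 3, 1, 1, 1; slopes of the chords Δ_i = (y_(i+1) - y_i)/h_i = -1/3, 6, -2, 0.
  3·σ_0 + 8·σ_1 + 1·σ_2 = 6(Δ_1 - Δ_0) = 38
  1·σ_1 + 4·σ_2 + 1·σ_3 = 6(Δ_2 - Δ_1) = -48
  1·σ_2 + 4·σ_3 + 1·σ_4 = 6(Δ_3 - Δ_2) = 12
Natural end conditions: σ_0 = σ_4 = 0.
Solving the tridiagonal system: σ_0 = 0, σ_1 = 387/58, σ_2 = -446/29, σ_3 = 397/58, σ_4 = 0.

6.8448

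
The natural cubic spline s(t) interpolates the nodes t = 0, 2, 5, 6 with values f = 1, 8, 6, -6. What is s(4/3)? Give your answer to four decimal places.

With M_i denoting the second derivative at x_i, h_i = 2, 3, 1, and Δ_i = (y_(i+1) − y_i)/h_i = 7/2, -2/3, -12:
  2·M_0 + 10·M_1 + 3·M_2 = 6(Δ_1 - Δ_0) = -25
  3·M_1 + 8·M_2 + 1·M_3 = 6(Δ_2 - Δ_1) = -68
Natural end conditions: M_0 = M_3 = 0.
Forward elimination and back-substitution give M_0 = 0, M_1 = 4/71, M_2 = -605/71, M_3 = 0.
On [0, 2], s(t) = 1 + 1483/426·t + 0·t² + 1/213·t³.
With t = 4/3: s(4/3) = 32509/5751.

5.6528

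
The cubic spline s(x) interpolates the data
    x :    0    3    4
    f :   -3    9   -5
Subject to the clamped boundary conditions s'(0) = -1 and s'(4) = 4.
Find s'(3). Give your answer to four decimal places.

-15.6250

Write M_i for s''(x_i). With h_i = 3, 1 and divided differences Δ_i = 4, -14, the continuity of s' gives the tridiagonal system
  3·M_0 + 8·M_1 + 1·M_2 = 6(Δ_1 - Δ_0) = -108
Clamped end conditions give two more equations: 2h_0·M_0 + h_0·M_1 = 6(Δ_0 - s'(0)) = 30 and h_1·M_1 + 2h_1·M_2 = 6(s'(4) - Δ_1) = 108.
Solving: M_0 = 79/4, M_1 = -59/2, M_2 = 275/4.
On [3, 4], s'(x) = b_1 + 2c_1·(x - 3) + 3d_1·(x - 3)² with b_1 = Δ_1 - h_1(2M_1 + M_2)/6 = -125/8, c_1 = M_1/2 = -59/4, d_1 = (M_2 - M_1)/(6h_1) = 131/8. So s'(3) = -125/8.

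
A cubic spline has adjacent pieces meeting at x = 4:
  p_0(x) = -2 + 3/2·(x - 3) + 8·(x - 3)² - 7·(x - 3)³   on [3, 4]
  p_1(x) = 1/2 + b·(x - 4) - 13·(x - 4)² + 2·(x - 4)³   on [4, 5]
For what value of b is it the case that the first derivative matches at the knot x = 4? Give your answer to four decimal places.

p_0'(x) = 3/2 + 16·(x - 3) - 21·(x - 3)², so p_0'(4) = -7/2. On the right, p_1'(4) = b, so b = -7/2.

-3.5000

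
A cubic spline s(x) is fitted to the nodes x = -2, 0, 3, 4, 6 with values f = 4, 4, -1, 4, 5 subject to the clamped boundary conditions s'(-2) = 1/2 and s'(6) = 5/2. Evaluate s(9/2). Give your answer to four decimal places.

Write m_i for s''(x_i). With h_i = 2, 3, 1, 2 and divided differences Δ_i = 0, -5/3, 5, 1/2, the continuity of s' gives the tridiagonal system
  2·m_0 + 10·m_1 + 3·m_2 = 6(Δ_1 - Δ_0) = -10
  3·m_1 + 8·m_2 + 1·m_3 = 6(Δ_2 - Δ_1) = 40
  1·m_2 + 6·m_3 + 2·m_4 = 6(Δ_3 - Δ_2) = -27
Clamped end conditions give two more equations: 2h_0·m_0 + h_0·m_1 = 6(Δ_0 - s'(-2)) = -3 and h_3·m_3 + 2h_3·m_4 = 6(s'(6) - Δ_3) = 12.
Hence m_0 = 127/136, m_1 = -229/68, m_2 = 1483/204, m_3 = -1643/204, m_4 = 2867/408.
On [4, 6], s(x) = 4 + 1439/408·(x - 4) - 1643/408·(x - 4)² + 2051/1632·(x - 4)³.
With (x - 4) = 1/2: s(9/2) = 21385/4352.

4.9138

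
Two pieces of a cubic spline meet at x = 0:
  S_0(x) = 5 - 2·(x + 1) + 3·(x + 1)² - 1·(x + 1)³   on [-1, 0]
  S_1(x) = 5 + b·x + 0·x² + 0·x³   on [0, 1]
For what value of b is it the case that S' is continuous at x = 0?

S_0'(x) = -2 + 6·(x + 1) - 3·(x + 1)², so S_0'(0) = 1. On the right, S_1'(0) = b, so b = 1.

1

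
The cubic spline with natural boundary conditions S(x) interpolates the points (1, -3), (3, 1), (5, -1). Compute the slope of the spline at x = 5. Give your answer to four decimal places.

Put M_i = S'' at the i-th knot. Here h = (2, 2) and Δ = (2, -1), so the interior equations h_(i-1)·M_(i-1) + 2(h_(i-1)+h_i)·M_i + h_i·M_(i+1) = 6(Δ_i − Δ_(i-1)) read
  2·M_0 + 8·M_1 + 2·M_2 = 6(Δ_1 - Δ_0) = -18
Natural end conditions: M_0 = M_2 = 0.
Solving the tridiagonal system: M_0 = 0, M_1 = -9/4, M_2 = 0.
On [3, 5], S'(x) = b_1 + 2c_1·(x - 3) + 3d_1·(x - 3)² with b_1 = Δ_1 - h_1(2M_1 + M_2)/6 = 1/2, c_1 = M_1/2 = -9/8, d_1 = (M_2 - M_1)/(6h_1) = 3/16. So S'(5) = -7/4.

-1.7500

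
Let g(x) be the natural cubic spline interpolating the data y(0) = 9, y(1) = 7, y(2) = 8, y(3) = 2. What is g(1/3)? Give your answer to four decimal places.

Put M_i = g'' at the i-th knot. Here h = (1, 1, 1) and Δ = (-2, 1, -6), so the interior equations h_(i-1)·M_(i-1) + 2(h_(i-1)+h_i)·M_i + h_i·M_(i+1) = 6(Δ_i − Δ_(i-1)) read
  1·M_0 + 4·M_1 + 1·M_2 = 6(Δ_1 - Δ_0) = 18
  1·M_1 + 4·M_2 + 1·M_3 = 6(Δ_2 - Δ_1) = -42
Natural end conditions: M_0 = M_3 = 0.
Hence M_0 = 0, M_1 = 38/5, M_2 = -62/5, M_3 = 0.
On [0, 1], g(x) = 9 - 49/15·x + 0·x² + 19/15·x³.
With x = 1/3: g(1/3) = 3223/405.

7.9580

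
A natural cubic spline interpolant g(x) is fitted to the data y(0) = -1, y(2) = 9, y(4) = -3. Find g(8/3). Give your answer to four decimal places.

7.0370

With M_i denoting the second derivative at x_i, h_i = 2, 2, and Δ_i = (y_(i+1) − y_i)/h_i = 5, -6:
  2·M_0 + 8·M_1 + 2·M_2 = 6(Δ_1 - Δ_0) = -66
Natural end conditions: M_0 = M_2 = 0.
Hence M_0 = 0, M_1 = -33/4, M_2 = 0.
On [2, 4], g(x) = 9 - 1/2·(x - 2) - 33/8·(x - 2)² + 11/16·(x - 2)³.
With (x - 2) = 2/3: g(8/3) = 190/27.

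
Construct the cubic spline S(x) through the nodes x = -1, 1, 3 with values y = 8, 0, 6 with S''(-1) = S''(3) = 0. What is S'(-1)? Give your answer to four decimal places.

With σ_i denoting the second derivative at x_i, h_i = 2, 2, and Δ_i = (y_(i+1) − y_i)/h_i = -4, 3:
  2·σ_0 + 8·σ_1 + 2·σ_2 = 6(Δ_1 - Δ_0) = 42
Natural end conditions: σ_0 = σ_2 = 0.
Solving the tridiagonal system: σ_0 = 0, σ_1 = 21/4, σ_2 = 0.
On [-1, 1], S'(x) = b_0 + 2c_0·(x + 1) + 3d_0·(x + 1)² with b_0 = Δ_0 - h_0(2σ_0 + σ_1)/6 = -23/4, c_0 = σ_0/2 = 0, d_0 = (σ_1 - σ_0)/(6h_0) = 7/16. So S'(-1) = -23/4.

-5.7500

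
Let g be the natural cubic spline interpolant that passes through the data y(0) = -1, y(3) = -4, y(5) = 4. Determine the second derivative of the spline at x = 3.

Write M_i for g''(x_i). With h_i = 3, 2 and divided differences Δ_i = -1, 4, the continuity of g' gives the tridiagonal system
  3·M_0 + 10·M_1 + 2·M_2 = 6(Δ_1 - Δ_0) = 30
Natural end conditions: M_0 = M_2 = 0.
Solving the tridiagonal system: M_0 = 0, M_1 = 3, M_2 = 0.

3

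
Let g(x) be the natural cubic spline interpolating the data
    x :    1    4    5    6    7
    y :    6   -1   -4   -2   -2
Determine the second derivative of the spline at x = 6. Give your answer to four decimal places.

-5.3103

Let σ_i = g''(x_i). Step sizes h_i = 3, 1, 1, 1; slopes of the chords Δ_i = (y_(i+1) - y_i)/h_i = -7/3, -3, 2, 0.
  3·σ_0 + 8·σ_1 + 1·σ_2 = 6(Δ_1 - Δ_0) = -4
  1·σ_1 + 4·σ_2 + 1·σ_3 = 6(Δ_2 - Δ_1) = 30
  1·σ_2 + 4·σ_3 + 1·σ_4 = 6(Δ_3 - Δ_2) = -12
Natural end conditions: σ_0 = σ_4 = 0.
Forward elimination and back-substitution give σ_0 = 0, σ_1 = -48/29, σ_2 = 268/29, σ_3 = -154/29, σ_4 = 0.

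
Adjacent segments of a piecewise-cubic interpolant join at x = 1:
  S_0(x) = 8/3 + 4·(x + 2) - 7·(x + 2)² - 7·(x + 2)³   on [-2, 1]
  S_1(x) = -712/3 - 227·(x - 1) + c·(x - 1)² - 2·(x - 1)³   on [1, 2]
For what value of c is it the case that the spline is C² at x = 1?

-70

S_0''(x) = -14 - 42·(x + 2), so S_0''(1) = -140. On the right, S_1''(1) = 2c, so c = -70.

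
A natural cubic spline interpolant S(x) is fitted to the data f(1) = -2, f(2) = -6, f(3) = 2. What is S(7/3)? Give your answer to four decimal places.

-4.4444

Let M_i = S''(x_i). Step sizes h_i = 1, 1; slopes of the chords Δ_i = (y_(i+1) - y_i)/h_i = -4, 8.
  1·M_0 + 4·M_1 + 1·M_2 = 6(Δ_1 - Δ_0) = 72
Natural end conditions: M_0 = M_2 = 0.
Solving the tridiagonal system: M_0 = 0, M_1 = 18, M_2 = 0.
On [2, 3], S(x) = -6 + 2·(x - 2) + 9·(x - 2)² - 3·(x - 2)³.
With (x - 2) = 1/3: S(7/3) = -40/9.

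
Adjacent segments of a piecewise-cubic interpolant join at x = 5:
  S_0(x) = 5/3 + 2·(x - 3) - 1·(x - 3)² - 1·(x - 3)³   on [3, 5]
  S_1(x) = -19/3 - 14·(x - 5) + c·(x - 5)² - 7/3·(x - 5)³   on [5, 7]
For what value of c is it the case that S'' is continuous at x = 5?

-7

S_0''(x) = -2 - 6·(x - 3), so S_0''(5) = -14. On the right, S_1''(5) = 2c, so c = -7.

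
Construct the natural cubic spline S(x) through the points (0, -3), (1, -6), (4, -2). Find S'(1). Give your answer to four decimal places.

-1.9167

Put m_i = S'' at the i-th knot. Here h = (1, 3) and Δ = (-3, 4/3), so the interior equations h_(i-1)·m_(i-1) + 2(h_(i-1)+h_i)·m_i + h_i·m_(i+1) = 6(Δ_i − Δ_(i-1)) read
  1·m_0 + 8·m_1 + 3·m_2 = 6(Δ_1 - Δ_0) = 26
Natural end conditions: m_0 = m_2 = 0.
Solving: m_0 = 0, m_1 = 13/4, m_2 = 0.
On [1, 4], S'(x) = b_1 + 2c_1·(x - 1) + 3d_1·(x - 1)² with b_1 = Δ_1 - h_1(2m_1 + m_2)/6 = -23/12, c_1 = m_1/2 = 13/8, d_1 = (m_2 - m_1)/(6h_1) = -13/72. So S'(1) = -23/12.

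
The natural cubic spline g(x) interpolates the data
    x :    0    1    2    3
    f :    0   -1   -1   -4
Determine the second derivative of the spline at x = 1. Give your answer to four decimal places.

2.8000

Write σ_i for g''(x_i). With h_i = 1, 1, 1 and divided differences Δ_i = -1, 0, -3, the continuity of g' gives the tridiagonal system
  1·σ_0 + 4·σ_1 + 1·σ_2 = 6(Δ_1 - Δ_0) = 6
  1·σ_1 + 4·σ_2 + 1·σ_3 = 6(Δ_2 - Δ_1) = -18
Natural end conditions: σ_0 = σ_3 = 0.
Forward elimination and back-substitution give σ_0 = 0, σ_1 = 14/5, σ_2 = -26/5, σ_3 = 0.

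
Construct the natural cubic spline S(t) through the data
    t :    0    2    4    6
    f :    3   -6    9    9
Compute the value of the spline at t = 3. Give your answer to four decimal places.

0.8250

Put M_i = S'' at the i-th knot. Here h = (2, 2, 2) and Δ = (-9/2, 15/2, 0), so the interior equations h_(i-1)·M_(i-1) + 2(h_(i-1)+h_i)·M_i + h_i·M_(i+1) = 6(Δ_i − Δ_(i-1)) read
  2·M_0 + 8·M_1 + 2·M_2 = 6(Δ_1 - Δ_0) = 72
  2·M_1 + 8·M_2 + 2·M_3 = 6(Δ_2 - Δ_1) = -45
Natural end conditions: M_0 = M_3 = 0.
Solving: M_0 = 0, M_1 = 111/10, M_2 = -42/5, M_3 = 0.
On [2, 4], S(t) = -6 + 29/10·(t - 2) + 111/20·(t - 2)² - 13/8·(t - 2)³.
With (t - 2) = 1: S(3) = 33/40.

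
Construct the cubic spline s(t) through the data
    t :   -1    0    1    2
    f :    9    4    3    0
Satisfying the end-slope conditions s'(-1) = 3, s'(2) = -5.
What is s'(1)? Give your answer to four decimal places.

Let m_i = s''(x_i). Step sizes h_i = 1, 1, 1; slopes of the chords Δ_i = (y_(i+1) - y_i)/h_i = -5, -1, -3.
  1·m_0 + 4·m_1 + 1·m_2 = 6(Δ_1 - Δ_0) = 24
  1·m_1 + 4·m_2 + 1·m_3 = 6(Δ_2 - Δ_1) = -12
Clamped end conditions give two more equations: 2h_0·m_0 + h_0·m_1 = 6(Δ_0 - s'(-1)) = -48 and h_2·m_2 + 2h_2·m_3 = 6(s'(2) - Δ_2) = -12.
Solving the tridiagonal system: m_0 = -476/15, m_1 = 232/15, m_2 = -92/15, m_3 = -44/15.
On [1, 2], s'(t) = b_2 + 2c_2·(t - 1) + 3d_2·(t - 1)² with b_2 = Δ_2 - h_2(2m_2 + m_3)/6 = -7/15, c_2 = m_2/2 = -46/15, d_2 = (m_3 - m_2)/(6h_2) = 8/15. So s'(1) = -7/15.

-0.4667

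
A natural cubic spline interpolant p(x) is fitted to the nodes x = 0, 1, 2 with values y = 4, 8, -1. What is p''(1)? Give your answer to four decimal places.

-19.5000

Write σ_i for p''(x_i). With h_i = 1, 1 and divided differences Δ_i = 4, -9, the continuity of p' gives the tridiagonal system
  1·σ_0 + 4·σ_1 + 1·σ_2 = 6(Δ_1 - Δ_0) = -78
Natural end conditions: σ_0 = σ_2 = 0.
Hence σ_0 = 0, σ_1 = -39/2, σ_2 = 0.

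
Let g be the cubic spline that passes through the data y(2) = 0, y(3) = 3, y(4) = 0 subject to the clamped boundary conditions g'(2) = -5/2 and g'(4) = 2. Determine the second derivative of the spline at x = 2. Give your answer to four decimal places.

27.7500

Put m_i = g'' at the i-th knot. Here h = (1, 1) and Δ = (3, -3), so the interior equations h_(i-1)·m_(i-1) + 2(h_(i-1)+h_i)·m_i + h_i·m_(i+1) = 6(Δ_i − Δ_(i-1)) read
  1·m_0 + 4·m_1 + 1·m_2 = 6(Δ_1 - Δ_0) = -36
Clamped end conditions give two more equations: 2h_0·m_0 + h_0·m_1 = 6(Δ_0 - g'(2)) = 33 and h_1·m_1 + 2h_1·m_2 = 6(g'(4) - Δ_1) = 30.
Solving: m_0 = 111/4, m_1 = -45/2, m_2 = 105/4.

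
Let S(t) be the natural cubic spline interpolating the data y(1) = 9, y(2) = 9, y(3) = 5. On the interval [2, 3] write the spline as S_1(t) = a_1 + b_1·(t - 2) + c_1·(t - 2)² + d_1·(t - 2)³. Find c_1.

-3

Put M_i = S'' at the i-th knot. Here h = (1, 1) and Δ = (0, -4), so the interior equations h_(i-1)·M_(i-1) + 2(h_(i-1)+h_i)·M_i + h_i·M_(i+1) = 6(Δ_i − Δ_(i-1)) read
  1·M_0 + 4·M_1 + 1·M_2 = 6(Δ_1 - Δ_0) = -24
Natural end conditions: M_0 = M_2 = 0.
Forward elimination and back-substitution give M_0 = 0, M_1 = -6, M_2 = 0.
On [2, 3], with S_1(t) = a_1 + b_1·(t - 2) + c_1·(t - 2)² + d_1·(t - 2)³: c_1 = M_1/2 = -3, d_1 = (M_2 - M_1)/(6h_1) = 1, b_1 = Δ_1 - h_1(2M_1 + M_2)/6 = -2.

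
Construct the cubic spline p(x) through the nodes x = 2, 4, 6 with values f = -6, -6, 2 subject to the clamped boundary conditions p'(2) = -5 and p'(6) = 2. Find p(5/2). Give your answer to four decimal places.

-7.7578

Write M_i for p''(x_i). With h_i = 2, 2 and divided differences Δ_i = 0, 4, the continuity of p' gives the tridiagonal system
  2·M_0 + 8·M_1 + 2·M_2 = 6(Δ_1 - Δ_0) = 24
Clamped end conditions give two more equations: 2h_0·M_0 + h_0·M_1 = 6(Δ_0 - p'(2)) = 30 and h_1·M_1 + 2h_1·M_2 = 6(p'(6) - Δ_1) = -12.
Hence M_0 = 25/4, M_1 = 5/2, M_2 = -17/4.
On [2, 4], p(x) = -6 - 5·(x - 2) + 25/8·(x - 2)² - 5/16·(x - 2)³.
With (x - 2) = 1/2: p(5/2) = -993/128.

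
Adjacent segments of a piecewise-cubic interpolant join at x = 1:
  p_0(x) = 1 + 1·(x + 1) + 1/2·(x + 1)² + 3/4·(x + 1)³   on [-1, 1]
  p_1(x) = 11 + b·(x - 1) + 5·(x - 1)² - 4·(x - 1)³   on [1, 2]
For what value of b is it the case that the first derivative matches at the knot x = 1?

12

p_0'(x) = 1 + 1·(x + 1) + 9/4·(x + 1)², so p_0'(1) = 12. On the right, p_1'(1) = b, so b = 12.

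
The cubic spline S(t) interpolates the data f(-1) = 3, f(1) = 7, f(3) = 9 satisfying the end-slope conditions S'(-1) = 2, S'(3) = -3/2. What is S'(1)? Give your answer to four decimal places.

Put σ_i = S'' at the i-th knot. Here h = (2, 2) and Δ = (2, 1), so the interior equations h_(i-1)·σ_(i-1) + 2(h_(i-1)+h_i)·σ_i + h_i·σ_(i+1) = 6(Δ_i − Δ_(i-1)) read
  2·σ_0 + 8·σ_1 + 2·σ_2 = 6(Δ_1 - Δ_0) = -6
Clamped end conditions give two more equations: 2h_0·σ_0 + h_0·σ_1 = 6(Δ_0 - S'(-1)) = 0 and h_1·σ_1 + 2h_1·σ_2 = 6(S'(3) - Δ_1) = -15.
Hence σ_0 = -1/8, σ_1 = 1/4, σ_2 = -31/8.
On [1, 3], S'(t) = b_1 + 2c_1·(t - 1) + 3d_1·(t - 1)² with b_1 = Δ_1 - h_1(2σ_1 + σ_2)/6 = 17/8, c_1 = σ_1/2 = 1/8, d_1 = (σ_2 - σ_1)/(6h_1) = -11/32. So S'(1) = 17/8.

2.1250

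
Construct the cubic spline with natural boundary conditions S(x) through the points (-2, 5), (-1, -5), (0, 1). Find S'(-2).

Write M_i for S''(x_i). With h_i = 1, 1 and divided differences Δ_i = -10, 6, the continuity of S' gives the tridiagonal system
  1·M_0 + 4·M_1 + 1·M_2 = 6(Δ_1 - Δ_0) = 96
Natural end conditions: M_0 = M_2 = 0.
Solving: M_0 = 0, M_1 = 24, M_2 = 0.
On [-2, -1], S'(x) = b_0 + 2c_0·(x + 2) + 3d_0·(x + 2)² with b_0 = Δ_0 - h_0(2M_0 + M_1)/6 = -14, c_0 = M_0/2 = 0, d_0 = (M_1 - M_0)/(6h_0) = 4. So S'(-2) = -14.

-14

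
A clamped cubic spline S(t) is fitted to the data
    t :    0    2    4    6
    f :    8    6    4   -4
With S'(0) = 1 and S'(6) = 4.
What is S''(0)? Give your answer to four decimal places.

-4.4000

Let σ_i = S''(x_i). Step sizes h_i = 2, 2, 2; slopes of the chords Δ_i = (y_(i+1) - y_i)/h_i = -1, -1, -4.
  2·σ_0 + 8·σ_1 + 2·σ_2 = 6(Δ_1 - Δ_0) = 0
  2·σ_1 + 8·σ_2 + 2·σ_3 = 6(Δ_2 - Δ_1) = -18
Clamped end conditions give two more equations: 2h_0·σ_0 + h_0·σ_1 = 6(Δ_0 - S'(0)) = -12 and h_2·σ_2 + 2h_2·σ_3 = 6(S'(6) - Δ_2) = 48.
Forward elimination and back-substitution give σ_0 = -22/5, σ_1 = 14/5, σ_2 = -34/5, σ_3 = 77/5.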